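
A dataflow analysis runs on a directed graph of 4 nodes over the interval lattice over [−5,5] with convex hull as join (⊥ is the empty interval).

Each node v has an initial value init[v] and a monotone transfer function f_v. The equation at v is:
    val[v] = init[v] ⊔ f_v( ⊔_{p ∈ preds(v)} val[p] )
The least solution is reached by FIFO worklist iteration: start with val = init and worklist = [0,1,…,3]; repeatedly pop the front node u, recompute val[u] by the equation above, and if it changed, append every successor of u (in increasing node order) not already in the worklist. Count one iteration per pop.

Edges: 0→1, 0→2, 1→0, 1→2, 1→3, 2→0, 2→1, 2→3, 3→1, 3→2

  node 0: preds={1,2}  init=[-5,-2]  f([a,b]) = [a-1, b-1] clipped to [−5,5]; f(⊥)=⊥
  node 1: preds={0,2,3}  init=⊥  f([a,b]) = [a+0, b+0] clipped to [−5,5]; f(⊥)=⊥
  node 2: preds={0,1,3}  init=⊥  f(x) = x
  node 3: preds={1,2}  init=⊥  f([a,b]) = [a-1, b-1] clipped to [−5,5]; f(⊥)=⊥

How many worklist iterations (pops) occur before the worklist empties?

7

Worklist (7 pops):
  #1 pop 0: in=⊥ → [-5,-2] (no change)
  #2 pop 1: in=[-5,-2] → [-5,-2] (was ⊥); enqueue [0]
  #3 pop 2: in=[-5,-2] → [-5,-2] (was ⊥); enqueue [1]
  #4 pop 3: in=[-5,-2] → [-5,-3] (was ⊥); enqueue [2]
  #5 pop 0: in=[-5,-2] → [-5,-2] (no change)
  #6 pop 1: in=[-5,-2] → [-5,-2] (no change)
  #7 pop 2: in=[-5,-2] → [-5,-2] (no change)

Fixpoint:
  val[0] = [-5,-2]
  val[1] = [-5,-2]
  val[2] = [-5,-2]
  val[3] = [-5,-3]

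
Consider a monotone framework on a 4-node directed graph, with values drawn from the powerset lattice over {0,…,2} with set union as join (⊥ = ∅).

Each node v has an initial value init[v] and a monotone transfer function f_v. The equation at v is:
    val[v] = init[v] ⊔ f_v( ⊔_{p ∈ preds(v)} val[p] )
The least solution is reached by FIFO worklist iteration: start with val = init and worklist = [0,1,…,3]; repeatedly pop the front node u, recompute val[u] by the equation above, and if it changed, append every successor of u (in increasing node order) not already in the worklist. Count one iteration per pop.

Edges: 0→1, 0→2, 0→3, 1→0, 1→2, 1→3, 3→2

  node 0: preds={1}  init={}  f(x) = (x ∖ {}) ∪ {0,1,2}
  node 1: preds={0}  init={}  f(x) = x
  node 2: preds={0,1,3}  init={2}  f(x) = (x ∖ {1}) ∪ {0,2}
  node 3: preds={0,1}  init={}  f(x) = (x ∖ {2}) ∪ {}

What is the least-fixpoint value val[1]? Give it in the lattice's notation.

{0,1,2}

Worklist (6 pops):
  #1 pop 0: in={} → {0,1,2} (was {}); enqueue []
  #2 pop 1: in={0,1,2} → {0,1,2} (was {}); enqueue [0]
  #3 pop 2: in={0,1,2} → {0,2} (was {2}); enqueue []
  #4 pop 3: in={0,1,2} → {0,1} (was {}); enqueue [2]
  #5 pop 0: in={0,1,2} → {0,1,2} (no change)
  #6 pop 2: in={0,1,2} → {0,2} (no change)

Fixpoint:
  val[0] = {0,1,2}
  val[1] = {0,1,2}
  val[2] = {0,2}
  val[3] = {0,1}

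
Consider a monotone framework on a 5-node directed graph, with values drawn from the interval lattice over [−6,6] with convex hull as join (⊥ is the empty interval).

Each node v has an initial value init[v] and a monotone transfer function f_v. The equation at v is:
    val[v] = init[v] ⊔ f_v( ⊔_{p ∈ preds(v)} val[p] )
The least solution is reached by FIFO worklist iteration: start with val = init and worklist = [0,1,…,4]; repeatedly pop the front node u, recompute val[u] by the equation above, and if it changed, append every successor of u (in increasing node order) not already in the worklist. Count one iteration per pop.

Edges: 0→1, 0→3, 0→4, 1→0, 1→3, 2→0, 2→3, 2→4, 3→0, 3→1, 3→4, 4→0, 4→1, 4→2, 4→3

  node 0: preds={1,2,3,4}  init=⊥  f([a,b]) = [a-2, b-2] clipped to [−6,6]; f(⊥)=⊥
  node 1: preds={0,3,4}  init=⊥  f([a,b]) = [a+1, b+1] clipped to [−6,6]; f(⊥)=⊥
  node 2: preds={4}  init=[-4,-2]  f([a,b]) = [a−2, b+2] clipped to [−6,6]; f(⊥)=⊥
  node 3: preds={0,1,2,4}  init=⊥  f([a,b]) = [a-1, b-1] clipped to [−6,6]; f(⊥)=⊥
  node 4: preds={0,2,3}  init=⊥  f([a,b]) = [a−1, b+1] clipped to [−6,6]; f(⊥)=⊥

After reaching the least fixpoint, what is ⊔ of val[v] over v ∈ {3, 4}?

Iteration log — 25 steps:
  step 1. node 0  ⊔preds=[-4,-2]  new=[-6,-4]  old=⊥  +wl: 
  step 2. node 1  ⊔preds=[-6,-4]  new=[-5,-3]  old=⊥  +wl: 0
  step 3. node 2  ⊔preds=⊥  new=[-4,-2]  stable
  step 4. node 3  ⊔preds=[-6,-2]  new=[-6,-3]  old=⊥  +wl: 1
  step 5. node 4  ⊔preds=[-6,-2]  new=[-6,-1]  old=⊥  +wl: 2,3
  step 6. node 0  ⊔preds=[-6,-1]  new=[-6,-3]  old=[-6,-4]  +wl: 4
  step 7. node 1  ⊔preds=[-6,-1]  new=[-5,0]  old=[-5,-3]  +wl: 0
  step 8. node 2  ⊔preds=[-6,-1]  new=[-6,1]  old=[-4,-2]  +wl: 
  step 9. node 3  ⊔preds=[-6,1]  new=[-6,0]  old=[-6,-3]  +wl: 1
  step 10. node 4  ⊔preds=[-6,1]  new=[-6,2]  old=[-6,-1]  +wl: 2,3
  step 11. node 0  ⊔preds=[-6,2]  new=[-6,0]  old=[-6,-3]  +wl: 4
  step 12. node 1  ⊔preds=[-6,2]  new=[-5,3]  old=[-5,0]  +wl: 0
  step 13. node 2  ⊔preds=[-6,2]  new=[-6,4]  old=[-6,1]  +wl: 
  step 14. node 3  ⊔preds=[-6,4]  new=[-6,3]  old=[-6,0]  +wl: 1
  step 15. node 4  ⊔preds=[-6,4]  new=[-6,5]  old=[-6,2]  +wl: 2,3
  step 16. node 0  ⊔preds=[-6,5]  new=[-6,3]  old=[-6,0]  +wl: 4
  step 17. node 1  ⊔preds=[-6,5]  new=[-5,6]  old=[-5,3]  +wl: 0
  step 18. node 2  ⊔preds=[-6,5]  new=[-6,6]  old=[-6,4]  +wl: 
  step 19. node 3  ⊔preds=[-6,6]  new=[-6,5]  old=[-6,3]  +wl: 1
  step 20. node 4  ⊔preds=[-6,6]  new=[-6,6]  old=[-6,5]  +wl: 2,3
  step 21. node 0  ⊔preds=[-6,6]  new=[-6,4]  old=[-6,3]  +wl: 4
  step 22. node 1  ⊔preds=[-6,6]  new=[-5,6]  stable
  step 23. node 2  ⊔preds=[-6,6]  new=[-6,6]  stable
  step 24. node 3  ⊔preds=[-6,6]  new=[-6,5]  stable
  step 25. node 4  ⊔preds=[-6,6]  new=[-6,6]  stable

Least fixpoint reached:
  node 0: [-6,4]
  node 1: [-5,6]
  node 2: [-6,6]
  node 3: [-6,5]
  node 4: [-6,6]

[-6,6]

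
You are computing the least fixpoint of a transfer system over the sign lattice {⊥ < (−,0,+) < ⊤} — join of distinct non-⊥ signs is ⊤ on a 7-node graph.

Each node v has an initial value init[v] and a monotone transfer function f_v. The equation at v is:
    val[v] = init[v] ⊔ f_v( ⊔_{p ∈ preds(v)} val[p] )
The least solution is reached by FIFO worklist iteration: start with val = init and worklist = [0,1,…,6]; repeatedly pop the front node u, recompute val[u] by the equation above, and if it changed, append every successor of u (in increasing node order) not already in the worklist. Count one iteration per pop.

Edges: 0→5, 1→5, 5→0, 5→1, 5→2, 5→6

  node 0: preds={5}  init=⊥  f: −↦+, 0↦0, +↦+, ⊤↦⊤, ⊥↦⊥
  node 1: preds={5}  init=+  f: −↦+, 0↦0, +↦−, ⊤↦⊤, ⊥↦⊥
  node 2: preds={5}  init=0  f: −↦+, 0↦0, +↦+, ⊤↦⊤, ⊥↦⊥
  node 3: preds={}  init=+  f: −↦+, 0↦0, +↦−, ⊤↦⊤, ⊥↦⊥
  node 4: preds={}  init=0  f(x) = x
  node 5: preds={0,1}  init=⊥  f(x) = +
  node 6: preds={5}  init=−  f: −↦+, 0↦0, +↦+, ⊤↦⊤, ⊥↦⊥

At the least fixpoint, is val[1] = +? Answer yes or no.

no

Worklist (11 pops):
  #1 pop 0: in=⊥ → ⊥ (no change)
  #2 pop 1: in=⊥ → + (no change)
  #3 pop 2: in=⊥ → 0 (no change)
  #4 pop 3: in=⊥ → + (no change)
  #5 pop 4: in=⊥ → 0 (no change)
  #6 pop 5: in=+ → + (was ⊥); enqueue [0,1,2]
  #7 pop 6: in=+ → ⊤ (was −); enqueue []
  #8 pop 0: in=+ → + (was ⊥); enqueue [5]
  #9 pop 1: in=+ → ⊤ (was +); enqueue []
  #10 pop 2: in=+ → ⊤ (was 0); enqueue []
  #11 pop 5: in=⊤ → + (no change)

Fixpoint:
  val[0] = +
  val[1] = ⊤
  val[2] = ⊤
  val[3] = +
  val[4] = 0
  val[5] = +
  val[6] = ⊤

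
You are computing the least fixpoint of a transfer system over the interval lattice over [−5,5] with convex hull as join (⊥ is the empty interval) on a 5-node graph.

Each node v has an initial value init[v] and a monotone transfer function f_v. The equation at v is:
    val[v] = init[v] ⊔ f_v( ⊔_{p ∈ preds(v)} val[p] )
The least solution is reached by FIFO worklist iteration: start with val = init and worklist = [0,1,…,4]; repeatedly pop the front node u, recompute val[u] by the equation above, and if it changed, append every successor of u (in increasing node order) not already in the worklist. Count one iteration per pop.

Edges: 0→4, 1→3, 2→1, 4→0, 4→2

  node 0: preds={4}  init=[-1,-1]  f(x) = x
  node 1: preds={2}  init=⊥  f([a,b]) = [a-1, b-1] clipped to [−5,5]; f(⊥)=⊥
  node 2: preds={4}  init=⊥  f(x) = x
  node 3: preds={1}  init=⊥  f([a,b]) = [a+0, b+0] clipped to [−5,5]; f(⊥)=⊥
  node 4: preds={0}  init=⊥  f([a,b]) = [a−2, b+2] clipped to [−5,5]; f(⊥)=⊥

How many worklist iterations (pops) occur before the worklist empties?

Iteration log — 20 steps:
  step 1. node 0  ⊔preds=⊥  new=[-1,-1]  stable
  step 2. node 1  ⊔preds=⊥  new=⊥  stable
  step 3. node 2  ⊔preds=⊥  new=⊥  stable
  step 4. node 3  ⊔preds=⊥  new=⊥  stable
  step 5. node 4  ⊔preds=[-1,-1]  new=[-3,1]  old=⊥  +wl: 0,2
  step 6. node 0  ⊔preds=[-3,1]  new=[-3,1]  old=[-1,-1]  +wl: 4
  step 7. node 2  ⊔preds=[-3,1]  new=[-3,1]  old=⊥  +wl: 1
  step 8. node 4  ⊔preds=[-3,1]  new=[-5,3]  old=[-3,1]  +wl: 0,2
  step 9. node 1  ⊔preds=[-3,1]  new=[-4,0]  old=⊥  +wl: 3
  step 10. node 0  ⊔preds=[-5,3]  new=[-5,3]  old=[-3,1]  +wl: 4
  step 11. node 2  ⊔preds=[-5,3]  new=[-5,3]  old=[-3,1]  +wl: 1
  step 12. node 3  ⊔preds=[-4,0]  new=[-4,0]  old=⊥  +wl: 
  step 13. node 4  ⊔preds=[-5,3]  new=[-5,5]  old=[-5,3]  +wl: 0,2
  step 14. node 1  ⊔preds=[-5,3]  new=[-5,2]  old=[-4,0]  +wl: 3
  step 15. node 0  ⊔preds=[-5,5]  new=[-5,5]  old=[-5,3]  +wl: 4
  step 16. node 2  ⊔preds=[-5,5]  new=[-5,5]  old=[-5,3]  +wl: 1
  step 17. node 3  ⊔preds=[-5,2]  new=[-5,2]  old=[-4,0]  +wl: 
  step 18. node 4  ⊔preds=[-5,5]  new=[-5,5]  stable
  step 19. node 1  ⊔preds=[-5,5]  new=[-5,4]  old=[-5,2]  +wl: 3
  step 20. node 3  ⊔preds=[-5,4]  new=[-5,4]  old=[-5,2]  +wl: 

Least fixpoint reached:
  node 0: [-5,5]
  node 1: [-5,4]
  node 2: [-5,5]
  node 3: [-5,4]
  node 4: [-5,5]

20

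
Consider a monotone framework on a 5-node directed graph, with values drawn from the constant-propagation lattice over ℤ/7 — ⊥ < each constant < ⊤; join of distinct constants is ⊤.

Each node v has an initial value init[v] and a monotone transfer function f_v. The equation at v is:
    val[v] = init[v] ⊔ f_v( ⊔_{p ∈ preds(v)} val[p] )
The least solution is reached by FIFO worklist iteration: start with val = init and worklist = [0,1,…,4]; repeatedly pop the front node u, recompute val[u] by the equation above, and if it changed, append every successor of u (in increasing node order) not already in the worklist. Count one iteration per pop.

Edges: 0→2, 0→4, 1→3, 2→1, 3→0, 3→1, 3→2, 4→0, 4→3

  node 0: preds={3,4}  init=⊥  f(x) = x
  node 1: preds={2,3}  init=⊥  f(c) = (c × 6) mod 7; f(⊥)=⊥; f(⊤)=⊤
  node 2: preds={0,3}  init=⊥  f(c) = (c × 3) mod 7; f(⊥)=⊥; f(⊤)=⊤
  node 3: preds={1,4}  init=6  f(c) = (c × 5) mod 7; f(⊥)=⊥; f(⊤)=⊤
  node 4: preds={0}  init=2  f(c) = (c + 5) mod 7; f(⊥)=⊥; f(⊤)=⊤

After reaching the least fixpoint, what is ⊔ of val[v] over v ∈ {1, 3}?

Worklist (9 pops):
  #1 pop 0: in=⊤ → ⊤ (was ⊥); enqueue []
  #2 pop 1: in=6 → 1 (was ⊥); enqueue []
  #3 pop 2: in=⊤ → ⊤ (was ⊥); enqueue [1]
  #4 pop 3: in=⊤ → ⊤ (was 6); enqueue [0,2]
  #5 pop 4: in=⊤ → ⊤ (was 2); enqueue [3]
  #6 pop 1: in=⊤ → ⊤ (was 1); enqueue []
  #7 pop 0: in=⊤ → ⊤ (no change)
  #8 pop 2: in=⊤ → ⊤ (no change)
  #9 pop 3: in=⊤ → ⊤ (no change)

Fixpoint:
  val[0] = ⊤
  val[1] = ⊤
  val[2] = ⊤
  val[3] = ⊤
  val[4] = ⊤

⊤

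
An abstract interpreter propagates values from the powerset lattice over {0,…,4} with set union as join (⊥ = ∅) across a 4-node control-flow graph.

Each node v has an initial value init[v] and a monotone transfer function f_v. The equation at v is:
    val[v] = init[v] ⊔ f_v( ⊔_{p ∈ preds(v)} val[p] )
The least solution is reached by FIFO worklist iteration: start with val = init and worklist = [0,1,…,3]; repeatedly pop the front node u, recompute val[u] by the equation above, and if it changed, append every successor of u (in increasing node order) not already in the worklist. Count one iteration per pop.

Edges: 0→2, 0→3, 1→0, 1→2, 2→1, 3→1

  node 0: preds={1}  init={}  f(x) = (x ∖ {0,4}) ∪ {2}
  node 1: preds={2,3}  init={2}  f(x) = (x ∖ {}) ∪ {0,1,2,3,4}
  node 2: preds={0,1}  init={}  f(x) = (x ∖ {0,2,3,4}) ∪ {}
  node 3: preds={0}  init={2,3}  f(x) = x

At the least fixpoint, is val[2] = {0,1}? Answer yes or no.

Iteration log — 9 steps:
  step 1. node 0  ⊔preds={2}  new={2}  old={}  +wl: 
  step 2. node 1  ⊔preds={2,3}  new={0,1,2,3,4}  old={2}  +wl: 0
  step 3. node 2  ⊔preds={0,1,2,3,4}  new={1}  old={}  +wl: 1
  step 4. node 3  ⊔preds={2}  new={2,3}  stable
  step 5. node 0  ⊔preds={0,1,2,3,4}  new={1,2,3}  old={2}  +wl: 2,3
  step 6. node 1  ⊔preds={1,2,3}  new={0,1,2,3,4}  stable
  step 7. node 2  ⊔preds={0,1,2,3,4}  new={1}  stable
  step 8. node 3  ⊔preds={1,2,3}  new={1,2,3}  old={2,3}  +wl: 1
  step 9. node 1  ⊔preds={1,2,3}  new={0,1,2,3,4}  stable

Least fixpoint reached:
  node 0: {1,2,3}
  node 1: {0,1,2,3,4}
  node 2: {1}
  node 3: {1,2,3}

no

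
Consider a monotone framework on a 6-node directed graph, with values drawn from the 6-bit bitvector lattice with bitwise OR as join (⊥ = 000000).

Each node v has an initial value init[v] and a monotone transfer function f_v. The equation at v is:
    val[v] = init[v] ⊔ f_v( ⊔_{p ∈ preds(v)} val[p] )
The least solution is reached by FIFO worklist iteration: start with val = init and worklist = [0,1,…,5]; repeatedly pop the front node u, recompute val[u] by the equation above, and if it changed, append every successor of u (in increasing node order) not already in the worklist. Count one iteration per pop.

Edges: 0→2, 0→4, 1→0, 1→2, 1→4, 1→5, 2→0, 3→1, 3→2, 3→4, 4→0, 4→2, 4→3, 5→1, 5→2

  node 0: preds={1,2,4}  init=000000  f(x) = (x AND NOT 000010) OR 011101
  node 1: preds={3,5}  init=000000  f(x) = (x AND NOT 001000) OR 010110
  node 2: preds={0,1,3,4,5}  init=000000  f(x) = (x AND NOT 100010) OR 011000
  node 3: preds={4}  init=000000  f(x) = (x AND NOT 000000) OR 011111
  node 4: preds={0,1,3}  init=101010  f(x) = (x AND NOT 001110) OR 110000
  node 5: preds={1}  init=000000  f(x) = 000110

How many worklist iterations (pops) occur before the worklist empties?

13

Worklist (13 pops):
  #1 pop 0: in=101010 → 111101 (was 000000); enqueue []
  #2 pop 1: in=000000 → 010110 (was 000000); enqueue [0]
  #3 pop 2: in=111111 → 011101 (was 000000); enqueue []
  #4 pop 3: in=101010 → 111111 (was 000000); enqueue [1,2]
  #5 pop 4: in=111111 → 111011 (was 101010); enqueue [3]
  #6 pop 5: in=010110 → 000110 (was 000000); enqueue []
  #7 pop 0: in=111111 → 111101 (no change)
  #8 pop 1: in=111111 → 110111 (was 010110); enqueue [0,4,5]
  #9 pop 2: in=111111 → 011101 (no change)
  #10 pop 3: in=111011 → 111111 (no change)
  #11 pop 0: in=111111 → 111101 (no change)
  #12 pop 4: in=111111 → 111011 (no change)
  #13 pop 5: in=110111 → 000110 (no change)

Fixpoint:
  val[0] = 111101
  val[1] = 110111
  val[2] = 011101
  val[3] = 111111
  val[4] = 111011
  val[5] = 000110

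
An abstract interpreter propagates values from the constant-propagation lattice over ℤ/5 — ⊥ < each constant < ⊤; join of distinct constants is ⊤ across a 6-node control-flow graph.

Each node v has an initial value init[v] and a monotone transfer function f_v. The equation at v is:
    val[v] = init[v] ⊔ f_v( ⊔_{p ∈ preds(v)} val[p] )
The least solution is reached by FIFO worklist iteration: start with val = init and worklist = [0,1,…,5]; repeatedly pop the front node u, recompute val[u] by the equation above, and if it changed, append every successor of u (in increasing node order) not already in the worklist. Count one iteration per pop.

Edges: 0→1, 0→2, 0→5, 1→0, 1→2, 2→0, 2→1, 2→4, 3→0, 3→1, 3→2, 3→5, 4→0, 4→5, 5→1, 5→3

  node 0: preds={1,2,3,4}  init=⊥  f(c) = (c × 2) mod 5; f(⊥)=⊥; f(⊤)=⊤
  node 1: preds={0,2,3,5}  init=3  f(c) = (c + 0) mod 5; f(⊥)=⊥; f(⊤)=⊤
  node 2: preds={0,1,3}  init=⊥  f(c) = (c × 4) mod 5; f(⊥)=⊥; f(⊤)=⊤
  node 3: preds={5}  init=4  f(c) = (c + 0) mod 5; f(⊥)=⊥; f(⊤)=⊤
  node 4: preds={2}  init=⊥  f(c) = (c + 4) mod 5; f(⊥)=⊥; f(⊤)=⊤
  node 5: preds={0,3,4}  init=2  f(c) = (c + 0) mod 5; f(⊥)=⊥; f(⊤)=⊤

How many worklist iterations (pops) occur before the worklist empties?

10

Iteration log — 10 steps:
  step 1. node 0  ⊔preds=⊤  new=⊤  old=⊥  +wl: 
  step 2. node 1  ⊔preds=⊤  new=⊤  old=3  +wl: 0
  step 3. node 2  ⊔preds=⊤  new=⊤  old=⊥  +wl: 1
  step 4. node 3  ⊔preds=2  new=⊤  old=4  +wl: 2
  step 5. node 4  ⊔preds=⊤  new=⊤  old=⊥  +wl: 
  step 6. node 5  ⊔preds=⊤  new=⊤  old=2  +wl: 3
  step 7. node 0  ⊔preds=⊤  new=⊤  stable
  step 8. node 1  ⊔preds=⊤  new=⊤  stable
  step 9. node 2  ⊔preds=⊤  new=⊤  stable
  step 10. node 3  ⊔preds=⊤  new=⊤  stable

Least fixpoint reached:
  node 0: ⊤
  node 1: ⊤
  node 2: ⊤
  node 3: ⊤
  node 4: ⊤
  node 5: ⊤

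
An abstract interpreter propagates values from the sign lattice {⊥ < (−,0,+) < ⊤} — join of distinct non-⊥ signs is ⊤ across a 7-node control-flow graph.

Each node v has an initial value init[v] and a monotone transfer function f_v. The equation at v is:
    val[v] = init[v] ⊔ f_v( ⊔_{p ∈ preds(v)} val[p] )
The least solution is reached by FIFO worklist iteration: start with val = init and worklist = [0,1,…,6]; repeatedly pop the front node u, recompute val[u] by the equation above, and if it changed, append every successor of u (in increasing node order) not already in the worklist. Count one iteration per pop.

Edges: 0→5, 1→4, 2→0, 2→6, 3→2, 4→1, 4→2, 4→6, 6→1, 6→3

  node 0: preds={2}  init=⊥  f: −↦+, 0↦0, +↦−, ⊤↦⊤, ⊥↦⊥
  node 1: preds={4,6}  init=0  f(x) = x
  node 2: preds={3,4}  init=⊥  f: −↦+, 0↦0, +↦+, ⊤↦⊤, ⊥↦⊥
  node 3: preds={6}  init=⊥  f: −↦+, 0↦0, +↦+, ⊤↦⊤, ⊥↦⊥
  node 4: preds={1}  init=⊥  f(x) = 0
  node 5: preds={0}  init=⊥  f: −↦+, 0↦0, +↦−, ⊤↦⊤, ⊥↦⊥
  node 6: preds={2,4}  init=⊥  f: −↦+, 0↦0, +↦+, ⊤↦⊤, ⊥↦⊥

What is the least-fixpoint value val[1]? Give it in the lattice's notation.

Iteration log — 14 steps:
  step 1. node 0  ⊔preds=⊥  new=⊥  stable
  step 2. node 1  ⊔preds=⊥  new=0  stable
  step 3. node 2  ⊔preds=⊥  new=⊥  stable
  step 4. node 3  ⊔preds=⊥  new=⊥  stable
  step 5. node 4  ⊔preds=0  new=0  old=⊥  +wl: 1,2
  step 6. node 5  ⊔preds=⊥  new=⊥  stable
  step 7. node 6  ⊔preds=0  new=0  old=⊥  +wl: 3
  step 8. node 1  ⊔preds=0  new=0  stable
  step 9. node 2  ⊔preds=0  new=0  old=⊥  +wl: 0,6
  step 10. node 3  ⊔preds=0  new=0  old=⊥  +wl: 2
  step 11. node 0  ⊔preds=0  new=0  old=⊥  +wl: 5
  step 12. node 6  ⊔preds=0  new=0  stable
  step 13. node 2  ⊔preds=0  new=0  stable
  step 14. node 5  ⊔preds=0  new=0  old=⊥  +wl: 

Least fixpoint reached:
  node 0: 0
  node 1: 0
  node 2: 0
  node 3: 0
  node 4: 0
  node 5: 0
  node 6: 0

0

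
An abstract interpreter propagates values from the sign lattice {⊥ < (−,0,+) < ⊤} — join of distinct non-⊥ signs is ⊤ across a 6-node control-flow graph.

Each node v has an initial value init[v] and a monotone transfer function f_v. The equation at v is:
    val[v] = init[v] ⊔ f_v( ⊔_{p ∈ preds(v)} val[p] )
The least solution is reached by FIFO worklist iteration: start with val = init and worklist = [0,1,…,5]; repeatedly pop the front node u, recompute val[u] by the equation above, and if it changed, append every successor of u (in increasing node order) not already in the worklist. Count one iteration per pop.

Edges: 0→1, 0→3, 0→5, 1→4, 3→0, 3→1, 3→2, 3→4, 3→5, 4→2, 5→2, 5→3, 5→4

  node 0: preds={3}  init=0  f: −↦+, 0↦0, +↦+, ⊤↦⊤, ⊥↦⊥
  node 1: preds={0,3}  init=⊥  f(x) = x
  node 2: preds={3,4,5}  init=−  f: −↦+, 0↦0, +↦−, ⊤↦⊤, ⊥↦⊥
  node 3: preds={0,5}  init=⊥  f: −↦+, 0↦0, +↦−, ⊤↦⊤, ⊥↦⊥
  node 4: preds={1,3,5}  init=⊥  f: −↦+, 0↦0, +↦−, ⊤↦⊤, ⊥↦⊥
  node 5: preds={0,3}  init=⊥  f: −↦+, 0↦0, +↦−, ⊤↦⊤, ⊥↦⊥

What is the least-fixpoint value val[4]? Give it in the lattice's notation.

Iteration log — 11 steps:
  step 1. node 0  ⊔preds=⊥  new=0  stable
  step 2. node 1  ⊔preds=0  new=0  old=⊥  +wl: 
  step 3. node 2  ⊔preds=⊥  new=−  stable
  step 4. node 3  ⊔preds=0  new=0  old=⊥  +wl: 0,1,2
  step 5. node 4  ⊔preds=0  new=0  old=⊥  +wl: 
  step 6. node 5  ⊔preds=0  new=0  old=⊥  +wl: 3,4
  step 7. node 0  ⊔preds=0  new=0  stable
  step 8. node 1  ⊔preds=0  new=0  stable
  step 9. node 2  ⊔preds=0  new=⊤  old=−  +wl: 
  step 10. node 3  ⊔preds=0  new=0  stable
  step 11. node 4  ⊔preds=0  new=0  stable

Least fixpoint reached:
  node 0: 0
  node 1: 0
  node 2: ⊤
  node 3: 0
  node 4: 0
  node 5: 0

0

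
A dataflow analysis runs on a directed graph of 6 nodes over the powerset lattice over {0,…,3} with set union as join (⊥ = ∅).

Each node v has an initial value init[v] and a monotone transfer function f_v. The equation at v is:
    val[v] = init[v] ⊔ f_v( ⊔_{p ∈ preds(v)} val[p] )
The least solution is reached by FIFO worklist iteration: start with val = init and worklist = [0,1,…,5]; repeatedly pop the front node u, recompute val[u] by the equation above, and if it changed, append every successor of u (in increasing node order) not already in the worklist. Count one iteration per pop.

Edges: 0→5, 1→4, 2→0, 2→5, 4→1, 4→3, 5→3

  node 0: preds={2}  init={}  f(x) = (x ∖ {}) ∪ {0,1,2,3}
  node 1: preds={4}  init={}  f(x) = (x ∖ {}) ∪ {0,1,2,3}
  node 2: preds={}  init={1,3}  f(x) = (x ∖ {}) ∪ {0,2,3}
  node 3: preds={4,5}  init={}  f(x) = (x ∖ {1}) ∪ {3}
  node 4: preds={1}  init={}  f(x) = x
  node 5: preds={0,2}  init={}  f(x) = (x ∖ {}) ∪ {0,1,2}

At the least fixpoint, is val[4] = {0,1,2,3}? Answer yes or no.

yes

Trace (9 dequeues):
  [1] u=0 | in {1,3} | out {0,1,2,3} | prev {} | push {}
  [2] u=1 | in {} | out {0,1,2,3} | prev {} | push {}
  [3] u=2 | in {} | out {0,1,2,3} | prev {1,3} | push {0}
  [4] u=3 | in {} | out {3} | prev {} | push {}
  [5] u=4 | in {0,1,2,3} | out {0,1,2,3} | prev {} | push {1,3}
  [6] u=5 | in {0,1,2,3} | out {0,1,2,3} | prev {} | push {}
  [7] u=0 | in {0,1,2,3} | out {0,1,2,3} | ==
  [8] u=1 | in {0,1,2,3} | out {0,1,2,3} | ==
  [9] u=3 | in {0,1,2,3} | out {0,2,3} | prev {3} | push {}

Converged values:
  [0] {0,1,2,3}
  [1] {0,1,2,3}
  [2] {0,1,2,3}
  [3] {0,2,3}
  [4] {0,1,2,3}
  [5] {0,1,2,3}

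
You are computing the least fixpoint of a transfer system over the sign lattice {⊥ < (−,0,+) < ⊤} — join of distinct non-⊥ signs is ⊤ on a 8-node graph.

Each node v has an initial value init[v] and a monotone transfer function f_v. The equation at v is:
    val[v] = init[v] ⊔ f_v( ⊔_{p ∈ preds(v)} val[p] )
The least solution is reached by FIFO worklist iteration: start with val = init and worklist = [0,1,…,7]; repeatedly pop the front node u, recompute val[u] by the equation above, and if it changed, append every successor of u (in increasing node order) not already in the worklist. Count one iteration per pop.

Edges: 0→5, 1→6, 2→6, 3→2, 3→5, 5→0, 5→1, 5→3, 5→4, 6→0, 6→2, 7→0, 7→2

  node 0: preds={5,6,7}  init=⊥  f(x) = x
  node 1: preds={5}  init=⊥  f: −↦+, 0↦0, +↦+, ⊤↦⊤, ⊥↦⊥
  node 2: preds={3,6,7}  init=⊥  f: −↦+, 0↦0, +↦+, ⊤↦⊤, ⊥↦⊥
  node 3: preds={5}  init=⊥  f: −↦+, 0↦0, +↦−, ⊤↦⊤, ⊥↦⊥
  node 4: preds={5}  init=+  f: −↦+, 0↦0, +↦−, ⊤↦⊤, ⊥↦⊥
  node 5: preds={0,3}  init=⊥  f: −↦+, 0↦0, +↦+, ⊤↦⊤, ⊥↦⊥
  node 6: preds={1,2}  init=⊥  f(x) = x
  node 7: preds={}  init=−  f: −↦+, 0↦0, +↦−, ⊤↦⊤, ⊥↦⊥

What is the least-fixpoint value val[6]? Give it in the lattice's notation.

Iteration log — 22 steps:
  step 1. node 0  ⊔preds=−  new=−  old=⊥  +wl: 
  step 2. node 1  ⊔preds=⊥  new=⊥  stable
  step 3. node 2  ⊔preds=−  new=+  old=⊥  +wl: 
  step 4. node 3  ⊔preds=⊥  new=⊥  stable
  step 5. node 4  ⊔preds=⊥  new=+  stable
  step 6. node 5  ⊔preds=−  new=+  old=⊥  +wl: 0,1,3,4
  step 7. node 6  ⊔preds=+  new=+  old=⊥  +wl: 2
  step 8. node 7  ⊔preds=⊥  new=−  stable
  step 9. node 0  ⊔preds=⊤  new=⊤  old=−  +wl: 5
  step 10. node 1  ⊔preds=+  new=+  old=⊥  +wl: 6
  step 11. node 3  ⊔preds=+  new=−  old=⊥  +wl: 
  step 12. node 4  ⊔preds=+  new=⊤  old=+  +wl: 
  step 13. node 2  ⊔preds=⊤  new=⊤  old=+  +wl: 
  step 14. node 5  ⊔preds=⊤  new=⊤  old=+  +wl: 0,1,3,4
  step 15. node 6  ⊔preds=⊤  new=⊤  old=+  +wl: 2
  step 16. node 0  ⊔preds=⊤  new=⊤  stable
  step 17. node 1  ⊔preds=⊤  new=⊤  old=+  +wl: 6
  step 18. node 3  ⊔preds=⊤  new=⊤  old=−  +wl: 5
  step 19. node 4  ⊔preds=⊤  new=⊤  stable
  step 20. node 2  ⊔preds=⊤  new=⊤  stable
  step 21. node 6  ⊔preds=⊤  new=⊤  stable
  step 22. node 5  ⊔preds=⊤  new=⊤  stable

Least fixpoint reached:
  node 0: ⊤
  node 1: ⊤
  node 2: ⊤
  node 3: ⊤
  node 4: ⊤
  node 5: ⊤
  node 6: ⊤
  node 7: −

⊤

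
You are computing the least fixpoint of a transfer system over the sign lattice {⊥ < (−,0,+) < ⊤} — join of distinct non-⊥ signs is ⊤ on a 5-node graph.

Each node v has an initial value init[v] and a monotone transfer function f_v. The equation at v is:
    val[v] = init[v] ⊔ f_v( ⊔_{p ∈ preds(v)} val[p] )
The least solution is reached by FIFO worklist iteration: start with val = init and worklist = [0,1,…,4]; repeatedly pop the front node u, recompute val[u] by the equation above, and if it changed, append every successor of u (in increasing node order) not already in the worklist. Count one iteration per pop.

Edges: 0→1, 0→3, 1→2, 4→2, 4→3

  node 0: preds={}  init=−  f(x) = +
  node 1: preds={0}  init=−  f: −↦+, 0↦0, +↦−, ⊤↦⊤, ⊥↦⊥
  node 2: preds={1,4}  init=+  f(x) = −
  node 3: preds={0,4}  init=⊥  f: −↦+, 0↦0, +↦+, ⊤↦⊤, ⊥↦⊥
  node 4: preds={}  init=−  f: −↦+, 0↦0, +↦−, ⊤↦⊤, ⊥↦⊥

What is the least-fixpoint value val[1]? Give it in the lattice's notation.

Iteration log — 5 steps:
  step 1. node 0  ⊔preds=⊥  new=⊤  old=−  +wl: 
  step 2. node 1  ⊔preds=⊤  new=⊤  old=−  +wl: 
  step 3. node 2  ⊔preds=⊤  new=⊤  old=+  +wl: 
  step 4. node 3  ⊔preds=⊤  new=⊤  old=⊥  +wl: 
  step 5. node 4  ⊔preds=⊥  new=−  stable

Least fixpoint reached:
  node 0: ⊤
  node 1: ⊤
  node 2: ⊤
  node 3: ⊤
  node 4: −

⊤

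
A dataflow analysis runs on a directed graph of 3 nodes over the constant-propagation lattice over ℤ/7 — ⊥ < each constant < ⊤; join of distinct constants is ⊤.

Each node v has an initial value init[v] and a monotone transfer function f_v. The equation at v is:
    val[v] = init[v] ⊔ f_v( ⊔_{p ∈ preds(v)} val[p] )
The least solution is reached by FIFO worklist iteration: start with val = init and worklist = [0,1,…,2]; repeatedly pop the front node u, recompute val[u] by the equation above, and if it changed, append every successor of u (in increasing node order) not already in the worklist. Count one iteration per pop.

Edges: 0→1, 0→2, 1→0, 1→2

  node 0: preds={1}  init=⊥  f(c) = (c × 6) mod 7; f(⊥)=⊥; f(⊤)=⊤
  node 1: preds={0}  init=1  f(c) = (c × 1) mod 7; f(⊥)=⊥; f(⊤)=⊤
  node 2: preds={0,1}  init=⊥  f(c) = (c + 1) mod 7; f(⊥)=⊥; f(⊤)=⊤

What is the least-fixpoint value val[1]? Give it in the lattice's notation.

⊤

Iteration log — 6 steps:
  step 1. node 0  ⊔preds=1  new=6  old=⊥  +wl: 
  step 2. node 1  ⊔preds=6  new=⊤  old=1  +wl: 0
  step 3. node 2  ⊔preds=⊤  new=⊤  old=⊥  +wl: 
  step 4. node 0  ⊔preds=⊤  new=⊤  old=6  +wl: 1,2
  step 5. node 1  ⊔preds=⊤  new=⊤  stable
  step 6. node 2  ⊔preds=⊤  new=⊤  stable

Least fixpoint reached:
  node 0: ⊤
  node 1: ⊤
  node 2: ⊤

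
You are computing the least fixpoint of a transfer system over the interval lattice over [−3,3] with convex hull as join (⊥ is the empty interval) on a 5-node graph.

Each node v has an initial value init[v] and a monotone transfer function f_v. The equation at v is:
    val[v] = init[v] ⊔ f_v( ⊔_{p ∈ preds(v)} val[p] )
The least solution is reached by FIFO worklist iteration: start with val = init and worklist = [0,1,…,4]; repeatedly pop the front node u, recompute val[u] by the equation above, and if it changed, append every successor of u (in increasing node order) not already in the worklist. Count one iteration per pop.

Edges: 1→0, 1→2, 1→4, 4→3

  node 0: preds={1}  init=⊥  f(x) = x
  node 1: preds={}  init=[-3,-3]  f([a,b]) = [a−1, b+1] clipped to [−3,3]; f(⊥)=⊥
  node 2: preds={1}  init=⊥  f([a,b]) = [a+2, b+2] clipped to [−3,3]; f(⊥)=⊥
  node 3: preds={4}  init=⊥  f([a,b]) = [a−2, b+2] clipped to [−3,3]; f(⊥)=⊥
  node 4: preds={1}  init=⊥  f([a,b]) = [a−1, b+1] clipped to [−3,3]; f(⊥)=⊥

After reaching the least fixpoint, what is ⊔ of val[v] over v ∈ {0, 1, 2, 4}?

Worklist (6 pops):
  #1 pop 0: in=[-3,-3] → [-3,-3] (was ⊥); enqueue []
  #2 pop 1: in=⊥ → [-3,-3] (no change)
  #3 pop 2: in=[-3,-3] → [-1,-1] (was ⊥); enqueue []
  #4 pop 3: in=⊥ → ⊥ (no change)
  #5 pop 4: in=[-3,-3] → [-3,-2] (was ⊥); enqueue [3]
  #6 pop 3: in=[-3,-2] → [-3,0] (was ⊥); enqueue []

Fixpoint:
  val[0] = [-3,-3]
  val[1] = [-3,-3]
  val[2] = [-1,-1]
  val[3] = [-3,0]
  val[4] = [-3,-2]

[-3,-1]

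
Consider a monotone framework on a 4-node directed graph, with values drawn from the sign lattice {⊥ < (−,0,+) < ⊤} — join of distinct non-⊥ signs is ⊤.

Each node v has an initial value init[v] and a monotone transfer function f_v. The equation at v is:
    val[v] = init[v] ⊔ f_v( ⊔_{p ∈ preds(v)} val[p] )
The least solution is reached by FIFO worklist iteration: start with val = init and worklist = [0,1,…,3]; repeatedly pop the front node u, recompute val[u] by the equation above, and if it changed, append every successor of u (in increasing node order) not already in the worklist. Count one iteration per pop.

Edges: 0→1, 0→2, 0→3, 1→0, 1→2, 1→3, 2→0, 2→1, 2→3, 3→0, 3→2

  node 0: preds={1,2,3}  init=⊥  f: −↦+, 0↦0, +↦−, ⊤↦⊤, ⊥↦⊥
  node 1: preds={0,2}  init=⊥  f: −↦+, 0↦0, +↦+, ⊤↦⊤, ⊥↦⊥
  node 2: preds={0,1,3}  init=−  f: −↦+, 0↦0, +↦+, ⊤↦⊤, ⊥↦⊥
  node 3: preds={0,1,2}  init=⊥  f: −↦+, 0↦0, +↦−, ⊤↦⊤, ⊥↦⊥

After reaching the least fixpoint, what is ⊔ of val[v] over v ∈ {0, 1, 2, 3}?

Iteration log — 8 steps:
  step 1. node 0  ⊔preds=−  new=+  old=⊥  +wl: 
  step 2. node 1  ⊔preds=⊤  new=⊤  old=⊥  +wl: 0
  step 3. node 2  ⊔preds=⊤  new=⊤  old=−  +wl: 1
  step 4. node 3  ⊔preds=⊤  new=⊤  old=⊥  +wl: 2
  step 5. node 0  ⊔preds=⊤  new=⊤  old=+  +wl: 3
  step 6. node 1  ⊔preds=⊤  new=⊤  stable
  step 7. node 2  ⊔preds=⊤  new=⊤  stable
  step 8. node 3  ⊔preds=⊤  new=⊤  stable

Least fixpoint reached:
  node 0: ⊤
  node 1: ⊤
  node 2: ⊤
  node 3: ⊤

⊤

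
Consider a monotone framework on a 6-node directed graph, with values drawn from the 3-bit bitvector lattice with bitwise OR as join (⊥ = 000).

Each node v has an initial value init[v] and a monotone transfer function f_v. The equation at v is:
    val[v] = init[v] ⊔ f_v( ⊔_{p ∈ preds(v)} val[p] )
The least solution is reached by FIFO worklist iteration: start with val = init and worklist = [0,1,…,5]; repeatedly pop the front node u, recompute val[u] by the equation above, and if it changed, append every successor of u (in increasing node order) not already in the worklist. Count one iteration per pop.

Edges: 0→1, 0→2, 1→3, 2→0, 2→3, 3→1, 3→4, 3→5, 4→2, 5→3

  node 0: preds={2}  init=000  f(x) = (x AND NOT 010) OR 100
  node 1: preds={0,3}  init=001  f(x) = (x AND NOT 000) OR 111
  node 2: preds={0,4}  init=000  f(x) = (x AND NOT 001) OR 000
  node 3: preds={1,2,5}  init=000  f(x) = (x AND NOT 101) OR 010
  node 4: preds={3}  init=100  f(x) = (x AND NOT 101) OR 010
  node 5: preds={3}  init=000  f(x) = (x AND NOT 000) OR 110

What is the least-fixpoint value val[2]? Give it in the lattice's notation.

110

Trace (11 dequeues):
  [1] u=0 | in 000 | out 100 | prev 000 | push {}
  [2] u=1 | in 100 | out 111 | prev 001 | push {}
  [3] u=2 | in 100 | out 100 | prev 000 | push {0}
  [4] u=3 | in 111 | out 010 | prev 000 | push {1}
  [5] u=4 | in 010 | out 110 | prev 100 | push {2}
  [6] u=5 | in 010 | out 110 | prev 000 | push {3}
  [7] u=0 | in 100 | out 100 | ==
  [8] u=1 | in 110 | out 111 | ==
  [9] u=2 | in 110 | out 110 | prev 100 | push {0}
  [10] u=3 | in 111 | out 010 | ==
  [11] u=0 | in 110 | out 100 | ==

Converged values:
  [0] 100
  [1] 111
  [2] 110
  [3] 010
  [4] 110
  [5] 110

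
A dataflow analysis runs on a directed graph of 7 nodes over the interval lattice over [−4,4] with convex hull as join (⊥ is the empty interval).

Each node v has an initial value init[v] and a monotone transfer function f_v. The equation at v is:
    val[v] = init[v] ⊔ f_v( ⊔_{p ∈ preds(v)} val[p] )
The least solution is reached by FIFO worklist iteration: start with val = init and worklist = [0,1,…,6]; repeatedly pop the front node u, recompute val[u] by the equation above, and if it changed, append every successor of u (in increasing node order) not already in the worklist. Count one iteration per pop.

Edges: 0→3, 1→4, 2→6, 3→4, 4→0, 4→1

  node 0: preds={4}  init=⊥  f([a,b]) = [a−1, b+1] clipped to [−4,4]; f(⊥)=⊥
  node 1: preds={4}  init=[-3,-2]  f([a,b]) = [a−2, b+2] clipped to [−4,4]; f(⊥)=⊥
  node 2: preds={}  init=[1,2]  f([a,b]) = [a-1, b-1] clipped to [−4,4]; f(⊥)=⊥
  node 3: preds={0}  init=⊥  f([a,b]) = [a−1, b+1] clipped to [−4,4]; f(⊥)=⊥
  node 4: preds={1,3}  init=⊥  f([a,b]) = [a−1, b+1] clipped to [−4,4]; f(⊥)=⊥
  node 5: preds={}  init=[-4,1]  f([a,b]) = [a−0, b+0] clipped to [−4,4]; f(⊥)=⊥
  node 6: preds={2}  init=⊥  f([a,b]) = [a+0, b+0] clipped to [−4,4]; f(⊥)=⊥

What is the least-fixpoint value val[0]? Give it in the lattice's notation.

[-4,4]

Iteration log — 18 steps:
  step 1. node 0  ⊔preds=⊥  new=⊥  stable
  step 2. node 1  ⊔preds=⊥  new=[-3,-2]  stable
  step 3. node 2  ⊔preds=⊥  new=[1,2]  stable
  step 4. node 3  ⊔preds=⊥  new=⊥  stable
  step 5. node 4  ⊔preds=[-3,-2]  new=[-4,-1]  old=⊥  +wl: 0,1
  step 6. node 5  ⊔preds=⊥  new=[-4,1]  stable
  step 7. node 6  ⊔preds=[1,2]  new=[1,2]  old=⊥  +wl: 
  step 8. node 0  ⊔preds=[-4,-1]  new=[-4,0]  old=⊥  +wl: 3
  step 9. node 1  ⊔preds=[-4,-1]  new=[-4,1]  old=[-3,-2]  +wl: 4
  step 10. node 3  ⊔preds=[-4,0]  new=[-4,1]  old=⊥  +wl: 
  step 11. node 4  ⊔preds=[-4,1]  new=[-4,2]  old=[-4,-1]  +wl: 0,1
  step 12. node 0  ⊔preds=[-4,2]  new=[-4,3]  old=[-4,0]  +wl: 3
  step 13. node 1  ⊔preds=[-4,2]  new=[-4,4]  old=[-4,1]  +wl: 4
  step 14. node 3  ⊔preds=[-4,3]  new=[-4,4]  old=[-4,1]  +wl: 
  step 15. node 4  ⊔preds=[-4,4]  new=[-4,4]  old=[-4,2]  +wl: 0,1
  step 16. node 0  ⊔preds=[-4,4]  new=[-4,4]  old=[-4,3]  +wl: 3
  step 17. node 1  ⊔preds=[-4,4]  new=[-4,4]  stable
  step 18. node 3  ⊔preds=[-4,4]  new=[-4,4]  stable

Least fixpoint reached:
  node 0: [-4,4]
  node 1: [-4,4]
  node 2: [1,2]
  node 3: [-4,4]
  node 4: [-4,4]
  node 5: [-4,1]
  node 6: [1,2]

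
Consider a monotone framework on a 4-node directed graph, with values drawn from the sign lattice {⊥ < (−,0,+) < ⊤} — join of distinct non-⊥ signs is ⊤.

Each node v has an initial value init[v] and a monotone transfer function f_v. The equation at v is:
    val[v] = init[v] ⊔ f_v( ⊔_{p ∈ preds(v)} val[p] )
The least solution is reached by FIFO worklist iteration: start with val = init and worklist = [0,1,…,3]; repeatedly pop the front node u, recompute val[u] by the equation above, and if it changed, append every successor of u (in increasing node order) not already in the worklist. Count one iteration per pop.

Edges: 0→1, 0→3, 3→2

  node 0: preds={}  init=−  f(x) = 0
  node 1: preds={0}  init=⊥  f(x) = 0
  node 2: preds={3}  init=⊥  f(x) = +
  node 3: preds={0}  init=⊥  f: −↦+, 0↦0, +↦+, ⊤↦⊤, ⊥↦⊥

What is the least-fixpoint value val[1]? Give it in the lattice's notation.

0

Worklist (5 pops):
  #1 pop 0: in=⊥ → ⊤ (was −); enqueue []
  #2 pop 1: in=⊤ → 0 (was ⊥); enqueue []
  #3 pop 2: in=⊥ → + (was ⊥); enqueue []
  #4 pop 3: in=⊤ → ⊤ (was ⊥); enqueue [2]
  #5 pop 2: in=⊤ → + (no change)

Fixpoint:
  val[0] = ⊤
  val[1] = 0
  val[2] = +
  val[3] = ⊤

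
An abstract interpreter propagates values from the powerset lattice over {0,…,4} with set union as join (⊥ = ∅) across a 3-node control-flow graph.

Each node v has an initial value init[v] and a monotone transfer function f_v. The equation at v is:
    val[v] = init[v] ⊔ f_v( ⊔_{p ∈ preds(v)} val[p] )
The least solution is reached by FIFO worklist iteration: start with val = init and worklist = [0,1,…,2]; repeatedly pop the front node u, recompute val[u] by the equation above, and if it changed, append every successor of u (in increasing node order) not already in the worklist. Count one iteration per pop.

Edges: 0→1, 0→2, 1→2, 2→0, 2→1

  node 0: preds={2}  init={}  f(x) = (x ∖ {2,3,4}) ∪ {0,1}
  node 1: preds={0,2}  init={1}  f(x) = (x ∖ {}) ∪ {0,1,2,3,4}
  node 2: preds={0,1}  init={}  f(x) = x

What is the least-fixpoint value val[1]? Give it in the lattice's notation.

{0,1,2,3,4}

Iteration log — 5 steps:
  step 1. node 0  ⊔preds={}  new={0,1}  old={}  +wl: 
  step 2. node 1  ⊔preds={0,1}  new={0,1,2,3,4}  old={1}  +wl: 
  step 3. node 2  ⊔preds={0,1,2,3,4}  new={0,1,2,3,4}  old={}  +wl: 0,1
  step 4. node 0  ⊔preds={0,1,2,3,4}  new={0,1}  stable
  step 5. node 1  ⊔preds={0,1,2,3,4}  new={0,1,2,3,4}  stable

Least fixpoint reached:
  node 0: {0,1}
  node 1: {0,1,2,3,4}
  node 2: {0,1,2,3,4}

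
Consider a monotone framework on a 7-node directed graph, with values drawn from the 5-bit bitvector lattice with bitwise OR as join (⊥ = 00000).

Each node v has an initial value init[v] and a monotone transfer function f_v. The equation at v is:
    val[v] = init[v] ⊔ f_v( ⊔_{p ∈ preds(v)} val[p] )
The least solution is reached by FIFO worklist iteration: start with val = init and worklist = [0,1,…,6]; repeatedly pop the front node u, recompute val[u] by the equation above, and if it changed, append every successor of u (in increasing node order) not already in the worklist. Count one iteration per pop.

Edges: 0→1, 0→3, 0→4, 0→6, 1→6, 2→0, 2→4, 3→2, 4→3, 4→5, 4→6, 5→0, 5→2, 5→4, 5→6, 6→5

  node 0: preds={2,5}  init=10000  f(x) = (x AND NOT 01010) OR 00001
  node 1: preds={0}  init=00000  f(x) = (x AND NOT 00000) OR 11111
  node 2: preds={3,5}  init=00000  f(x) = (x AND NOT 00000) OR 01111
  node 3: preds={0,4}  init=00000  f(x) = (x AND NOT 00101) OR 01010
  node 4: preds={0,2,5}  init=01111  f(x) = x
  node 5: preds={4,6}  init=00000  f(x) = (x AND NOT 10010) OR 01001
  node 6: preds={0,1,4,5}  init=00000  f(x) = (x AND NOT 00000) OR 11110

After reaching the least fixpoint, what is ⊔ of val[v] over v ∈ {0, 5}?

11101

Iteration log — 15 steps:
  step 1. node 0  ⊔preds=00000  new=10001  old=10000  +wl: 
  step 2. node 1  ⊔preds=10001  new=11111  old=00000  +wl: 
  step 3. node 2  ⊔preds=00000  new=01111  old=00000  +wl: 0
  step 4. node 3  ⊔preds=11111  new=11010  old=00000  +wl: 2
  step 5. node 4  ⊔preds=11111  new=11111  old=01111  +wl: 3
  step 6. node 5  ⊔preds=11111  new=01101  old=00000  +wl: 4
  step 7. node 6  ⊔preds=11111  new=11111  old=00000  +wl: 5
  step 8. node 0  ⊔preds=01111  new=10101  old=10001  +wl: 1,6
  step 9. node 2  ⊔preds=11111  new=11111  old=01111  +wl: 0
  step 10. node 3  ⊔preds=11111  new=11010  stable
  step 11. node 4  ⊔preds=11111  new=11111  stable
  step 12. node 5  ⊔preds=11111  new=01101  stable
  step 13. node 1  ⊔preds=10101  new=11111  stable
  step 14. node 6  ⊔preds=11111  new=11111  stable
  step 15. node 0  ⊔preds=11111  new=10101  stable

Least fixpoint reached:
  node 0: 10101
  node 1: 11111
  node 2: 11111
  node 3: 11010
  node 4: 11111
  node 5: 01101
  node 6: 11111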